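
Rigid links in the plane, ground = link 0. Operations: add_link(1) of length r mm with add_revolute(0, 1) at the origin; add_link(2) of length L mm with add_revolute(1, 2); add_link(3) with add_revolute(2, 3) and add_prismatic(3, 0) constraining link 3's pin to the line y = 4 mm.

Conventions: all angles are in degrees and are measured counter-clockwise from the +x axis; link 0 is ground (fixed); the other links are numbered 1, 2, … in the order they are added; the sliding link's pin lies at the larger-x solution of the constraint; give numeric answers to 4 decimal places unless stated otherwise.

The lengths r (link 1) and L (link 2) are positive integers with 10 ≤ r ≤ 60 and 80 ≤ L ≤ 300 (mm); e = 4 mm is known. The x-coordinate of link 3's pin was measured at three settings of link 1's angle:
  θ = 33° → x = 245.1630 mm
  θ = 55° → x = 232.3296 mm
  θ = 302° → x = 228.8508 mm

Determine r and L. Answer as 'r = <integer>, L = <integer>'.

constraint per measurement: (x − r cos θ)² + (r sin θ − e)² = L²
subtracting the θ₁ and θ₂ equations cancels the r² and L² terms:
r = (x₁² − x₂²) / (2[(x₁cos θ₁ + e sin θ₁) − (x₂cos θ₂ + e sin θ₂)]) = 43.0000 → r = 43
L² = (x₁ − r cos θ₁)² + (r sin θ₁ − e)² = 44099.9954 → L = 210.0000 → L = 210
check at θ₃=302°: x = 228.8508 (printed 228.8508) ✓

r = 43, L = 210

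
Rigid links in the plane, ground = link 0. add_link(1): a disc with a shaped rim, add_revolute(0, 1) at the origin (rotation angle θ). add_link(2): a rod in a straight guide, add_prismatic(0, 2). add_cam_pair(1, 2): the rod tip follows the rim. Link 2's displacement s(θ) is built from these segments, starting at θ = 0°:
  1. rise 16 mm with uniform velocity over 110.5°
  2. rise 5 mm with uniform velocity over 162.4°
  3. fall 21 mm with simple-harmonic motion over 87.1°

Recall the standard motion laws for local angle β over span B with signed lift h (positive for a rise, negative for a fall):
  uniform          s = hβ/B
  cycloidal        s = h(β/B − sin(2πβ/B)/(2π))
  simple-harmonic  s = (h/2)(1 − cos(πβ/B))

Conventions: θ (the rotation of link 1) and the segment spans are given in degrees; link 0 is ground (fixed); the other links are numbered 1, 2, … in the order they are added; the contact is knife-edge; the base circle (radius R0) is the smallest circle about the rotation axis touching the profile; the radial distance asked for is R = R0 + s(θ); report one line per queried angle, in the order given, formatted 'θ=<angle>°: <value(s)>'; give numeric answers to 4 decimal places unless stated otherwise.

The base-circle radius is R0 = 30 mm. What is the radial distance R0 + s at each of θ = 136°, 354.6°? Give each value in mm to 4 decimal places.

segment 1 (0° to 110.5°, uniform, h = 16) is passed completely: s = 0.0000 + (16) = 16.0000
θ = 136° falls in segment 2 (110.5° to 272.9°, uniform, h = 5): β = 136 − 110.5 = 25.5°, B = 162.4°; Δs = 5·25.5/162.4 = 0.7851; s = 16.0000 + 0.7851 = 16.7851
segment 2 (110.5° to 272.9°, uniform, h = 5) is passed completely: s = 16.0000 + (5) = 21.0000
θ = 354.6° falls in segment 3 (272.9° to 360°, simple-harmonic, h = -21): β = 354.6 − 272.9 = 81.7°, B = 87.1°; Δs = -21/2·(1 − cos(π·0.9380)) = -20.8015; s = 21.0000 − 20.8015 = 0.1985
θ=136°: R = R0 + s = 30 + 16.7851 = 46.7851
θ=354.6°: R = R0 + s = 30 + 0.1985 = 30.1985

θ=136°: 46.7851
θ=354.6°: 30.1985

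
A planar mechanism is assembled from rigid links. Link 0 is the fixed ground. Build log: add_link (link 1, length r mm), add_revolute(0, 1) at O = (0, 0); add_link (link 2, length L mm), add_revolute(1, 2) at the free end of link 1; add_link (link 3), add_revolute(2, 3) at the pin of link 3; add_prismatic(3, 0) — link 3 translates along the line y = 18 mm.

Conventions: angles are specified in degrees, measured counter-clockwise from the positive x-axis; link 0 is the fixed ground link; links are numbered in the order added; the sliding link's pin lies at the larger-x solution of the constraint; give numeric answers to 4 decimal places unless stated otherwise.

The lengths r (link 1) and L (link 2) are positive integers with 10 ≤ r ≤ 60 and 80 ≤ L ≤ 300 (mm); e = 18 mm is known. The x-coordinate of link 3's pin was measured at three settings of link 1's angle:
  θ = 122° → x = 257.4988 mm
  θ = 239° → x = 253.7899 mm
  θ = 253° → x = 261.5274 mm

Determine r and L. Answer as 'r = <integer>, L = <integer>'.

constraint per measurement: (x − r cos θ)² + (r sin θ − e)² = L²
subtracting the θ₁ and θ₂ equations cancels the r² and L² terms:
r = (x₁² − x₂²) / (2[(x₁cos θ₁ + e sin θ₁) − (x₂cos θ₂ + e sin θ₂)]) = 37.9997 → r = 38
L² = (x₁ − r cos θ₁)² + (r sin θ₁ − e)² = 77283.9739 → L = 278.0000 → L = 278
check at θ₃=253°: x = 261.5274 (printed 261.5274) ✓

r = 38, L = 278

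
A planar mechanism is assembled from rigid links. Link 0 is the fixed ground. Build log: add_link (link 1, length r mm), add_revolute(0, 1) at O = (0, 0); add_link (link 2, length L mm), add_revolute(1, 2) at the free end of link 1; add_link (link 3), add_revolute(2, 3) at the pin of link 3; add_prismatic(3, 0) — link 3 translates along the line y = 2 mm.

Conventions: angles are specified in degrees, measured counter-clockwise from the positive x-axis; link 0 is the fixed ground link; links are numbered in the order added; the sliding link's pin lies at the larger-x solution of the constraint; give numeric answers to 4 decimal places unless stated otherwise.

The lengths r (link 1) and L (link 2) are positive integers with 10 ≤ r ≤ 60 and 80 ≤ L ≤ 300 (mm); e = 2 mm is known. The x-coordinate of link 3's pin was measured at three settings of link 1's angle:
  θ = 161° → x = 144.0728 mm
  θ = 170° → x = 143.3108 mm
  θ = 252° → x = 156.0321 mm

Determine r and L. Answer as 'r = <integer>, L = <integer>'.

constraint per measurement: (x − r cos θ)² + (r sin θ − e)² = L²
subtracting the θ₁ and θ₂ equations cancels the r² and L² terms:
r = (x₁² − x₂²) / (2[(x₁cos θ₁ + e sin θ₁) − (x₂cos θ₂ + e sin θ₂)]) = 21.0002 → r = 21
L² = (x₁ − r cos θ₁)² + (r sin θ₁ − e)² = 26896.0113 → L = 164.0000 → L = 164
check at θ₃=252°: x = 156.0321 (printed 156.0321) ✓

r = 21, L = 164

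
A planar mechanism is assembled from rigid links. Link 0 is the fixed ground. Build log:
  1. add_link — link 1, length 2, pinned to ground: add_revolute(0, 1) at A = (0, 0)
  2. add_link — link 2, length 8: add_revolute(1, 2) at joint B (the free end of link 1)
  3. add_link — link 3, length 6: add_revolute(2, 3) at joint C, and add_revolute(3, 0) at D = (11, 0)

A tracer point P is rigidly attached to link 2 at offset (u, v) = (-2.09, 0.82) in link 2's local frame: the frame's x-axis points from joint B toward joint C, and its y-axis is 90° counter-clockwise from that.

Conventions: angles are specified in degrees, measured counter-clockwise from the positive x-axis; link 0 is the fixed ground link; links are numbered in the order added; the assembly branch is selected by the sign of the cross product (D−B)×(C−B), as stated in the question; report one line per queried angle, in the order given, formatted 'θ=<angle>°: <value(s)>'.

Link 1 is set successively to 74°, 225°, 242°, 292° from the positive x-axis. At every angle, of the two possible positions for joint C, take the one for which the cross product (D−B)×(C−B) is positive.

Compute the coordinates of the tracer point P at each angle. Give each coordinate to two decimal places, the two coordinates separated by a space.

A=(0,0), D=(11.00,0)
θ=74°: B = A + 2.00·(cos74°, sin74°) = (0.5513, 1.9225)
θ=74°: |BD| = 10.6241
θ=74°: circle(B,8.00) ∩ circle(D,6.00): a=6.6298, h=4.4772
θ=74°:   candidates: C₊=(7.8818,5.1261) cross=47.567; C₋=(6.2614,-3.6805) cross=-47.567
θ=74°:   branch + wants cross > 0 → take C=(7.8818,5.1261) (cross=47.567)
θ=74°: ex = (C−B)/|BC| = (0.9163,0.4004); ey = (-0.4004,0.9163)
θ=74°: P = B + -2.09·ex + 0.82·ey = (-1.6922,1.8370)
θ=225°: B = A + 2.00·(cos225°, sin225°) = (-1.4142, -1.4142)
θ=225°: |BD| = 12.4945
θ=225°: circle(B,8.00) ∩ circle(D,6.00): a=7.3677, h=3.1171
θ=225°:   candidates: C₊=(5.5534,2.5168) cross=38.947; C₋=(6.2590,-3.6774) cross=-38.947
θ=225°:   branch + wants cross > 0 → take C=(5.5534,2.5168) (cross=38.947)
θ=225°: ex = (C−B)/|BC| = (0.8709,0.4914); ey = (-0.4914,0.8709)
θ=225°: P = B + -2.09·ex + 0.82·ey = (-3.6374,-1.7270)
θ=242°: B = A + 2.00·(cos242°, sin242°) = (-0.9389, -1.7659)
θ=242°: |BD| = 12.0688
θ=242°: circle(B,8.00) ∩ circle(D,6.00): a=7.1944, h=3.4986
θ=242°:   candidates: C₊=(5.6661,2.7477) cross=42.224; C₋=(6.6900,-4.1742) cross=-42.224
θ=242°:   branch + wants cross > 0 → take C=(5.6661,2.7477) (cross=42.224)
θ=242°: ex = (C−B)/|BC| = (0.8256,0.5642); ey = (-0.5642,0.8256)
θ=242°: P = B + -2.09·ex + 0.82·ey = (-3.1272,-2.2681)
θ=292°: B = A + 2.00·(cos292°, sin292°) = (0.7492, -1.8544)
θ=292°: |BD| = 10.4172
θ=292°: circle(B,8.00) ∩ circle(D,6.00): a=6.5525, h=4.5896
θ=292°:   candidates: C₊=(6.3801,3.8284) cross=47.811; C₋=(8.0141,-5.2043) cross=-47.811
θ=292°:   branch + wants cross > 0 → take C=(6.3801,3.8284) (cross=47.811)
θ=292°: ex = (C−B)/|BC| = (0.7039,0.7103); ey = (-0.7103,0.7039)
θ=292°: P = B + -2.09·ex + 0.82·ey = (-1.3043,-2.7618)

θ=74°: -1.69 1.84
θ=225°: -3.64 -1.73
θ=242°: -3.13 -2.27
θ=292°: -1.30 -2.76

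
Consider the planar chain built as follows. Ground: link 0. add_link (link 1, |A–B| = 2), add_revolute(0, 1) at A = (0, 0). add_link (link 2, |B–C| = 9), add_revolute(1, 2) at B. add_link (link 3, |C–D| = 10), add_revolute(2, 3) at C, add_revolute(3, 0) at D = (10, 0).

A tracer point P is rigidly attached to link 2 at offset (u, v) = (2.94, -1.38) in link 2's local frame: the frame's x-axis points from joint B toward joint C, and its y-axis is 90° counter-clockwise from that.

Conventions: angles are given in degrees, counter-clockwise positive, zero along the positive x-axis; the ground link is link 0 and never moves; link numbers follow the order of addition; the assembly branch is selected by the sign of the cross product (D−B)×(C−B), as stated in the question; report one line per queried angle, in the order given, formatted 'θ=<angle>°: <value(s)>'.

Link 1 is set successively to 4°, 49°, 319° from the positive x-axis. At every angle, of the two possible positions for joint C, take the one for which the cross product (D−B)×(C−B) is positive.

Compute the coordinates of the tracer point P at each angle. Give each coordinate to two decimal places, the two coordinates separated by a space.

A=(0,0), D=(10.00,0)
θ=4°: B = A + 2.00·(cos4°, sin4°) = (1.9951, 0.1395)
θ=4°: |BD| = 8.0061
θ=4°: circle(B,9.00) ∩ circle(D,10.00): a=2.8164, h=8.5480
θ=4°:   candidates: C₊=(4.9601,8.6371) cross=68.436; C₋=(4.6622,-8.4562) cross=-68.436
θ=4°:   branch + wants cross > 0 → take C=(4.9601,8.6371) (cross=68.436)
θ=4°: ex = (C−B)/|BC| = (0.3294,0.9442); ey = (-0.9442,0.3294)
θ=4°: P = B + 2.94·ex + -1.38·ey = (4.2666,2.4608)
θ=49°: B = A + 2.00·(cos49°, sin49°) = (1.3121, 1.5094)
θ=49°: |BD| = 8.8180
θ=49°: circle(B,9.00) ∩ circle(D,10.00): a=3.3317, h=8.3606
θ=49°:   candidates: C₊=(6.0257,9.1763) cross=73.724; C₋=(3.1635,-7.2981) cross=-73.724
θ=49°:   branch + wants cross > 0 → take C=(6.0257,9.1763) (cross=73.724)
θ=49°: ex = (C−B)/|BC| = (0.5237,0.8519); ey = (-0.8519,0.5237)
θ=49°: P = B + 2.94·ex + -1.38·ey = (4.0275,3.2912)
θ=319°: B = A + 2.00·(cos319°, sin319°) = (1.5094, -1.3121)
θ=319°: |BD| = 8.5914
θ=319°: circle(B,9.00) ∩ circle(D,10.00): a=3.1899, h=8.4157
θ=319°:   candidates: C₊=(3.3766,7.4921) cross=72.303; C₋=(5.9472,-9.1419) cross=-72.303
θ=319°:   branch + wants cross > 0 → take C=(3.3766,7.4921) (cross=72.303)
θ=319°: ex = (C−B)/|BC| = (0.2075,0.9782); ey = (-0.9782,0.2075)
θ=319°: P = B + 2.94·ex + -1.38·ey = (3.4693,1.2776)

θ=4°: 4.27 2.46
θ=49°: 4.03 3.29
θ=319°: 3.47 1.28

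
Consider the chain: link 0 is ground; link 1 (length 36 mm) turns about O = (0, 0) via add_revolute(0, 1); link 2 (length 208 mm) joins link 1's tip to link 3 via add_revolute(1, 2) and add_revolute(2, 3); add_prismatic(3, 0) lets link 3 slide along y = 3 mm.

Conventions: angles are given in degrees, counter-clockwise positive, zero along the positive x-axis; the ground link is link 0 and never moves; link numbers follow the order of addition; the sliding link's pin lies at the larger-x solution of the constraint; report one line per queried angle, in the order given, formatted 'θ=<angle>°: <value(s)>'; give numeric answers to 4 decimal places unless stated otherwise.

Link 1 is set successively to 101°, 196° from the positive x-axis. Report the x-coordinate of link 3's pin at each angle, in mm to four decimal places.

geometry: r = 36 mm, L = 208 mm, e = 3 mm
θ=101°: crank pin P = (r cos θ, r sin θ) = (-6.869124, 35.338579)
θ=101°: h = r sin θ − e = 35.338579 − 3 = 32.338579
θ=101°: x = r cos θ + √(L² − h²) = -6.869124 + 205.470719 = 198.601595
θ=196°: crank pin P = (r cos θ, r sin θ) = (-34.605421, -9.922945)
θ=196°: h = r sin θ − e = -9.922945 − 3 = -12.922945
θ=196°: x = r cos θ + √(L² − h²) = -34.605421 + 207.598164 = 172.992742

θ=101°: 198.6016
θ=196°: 172.9927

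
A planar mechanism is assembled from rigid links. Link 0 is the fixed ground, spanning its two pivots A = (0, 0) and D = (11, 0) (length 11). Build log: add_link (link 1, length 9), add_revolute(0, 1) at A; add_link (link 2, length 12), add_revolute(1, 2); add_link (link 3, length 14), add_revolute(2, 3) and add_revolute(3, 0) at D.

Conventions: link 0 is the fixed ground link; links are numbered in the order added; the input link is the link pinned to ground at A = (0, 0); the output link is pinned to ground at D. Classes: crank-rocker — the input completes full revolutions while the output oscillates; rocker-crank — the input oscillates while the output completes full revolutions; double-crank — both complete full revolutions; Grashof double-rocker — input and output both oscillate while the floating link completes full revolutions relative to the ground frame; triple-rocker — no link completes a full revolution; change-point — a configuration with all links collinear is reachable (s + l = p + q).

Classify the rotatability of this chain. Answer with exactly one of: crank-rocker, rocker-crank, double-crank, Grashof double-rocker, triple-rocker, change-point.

lengths: ground=11, input=9, coupler=12, output=14
sorted: s=9 (shortest), l=14 (longest), p+q=23
s + l = 23 vs p + q = 23
s + l = p + q → change-point (collinear configuration reachable)

change-point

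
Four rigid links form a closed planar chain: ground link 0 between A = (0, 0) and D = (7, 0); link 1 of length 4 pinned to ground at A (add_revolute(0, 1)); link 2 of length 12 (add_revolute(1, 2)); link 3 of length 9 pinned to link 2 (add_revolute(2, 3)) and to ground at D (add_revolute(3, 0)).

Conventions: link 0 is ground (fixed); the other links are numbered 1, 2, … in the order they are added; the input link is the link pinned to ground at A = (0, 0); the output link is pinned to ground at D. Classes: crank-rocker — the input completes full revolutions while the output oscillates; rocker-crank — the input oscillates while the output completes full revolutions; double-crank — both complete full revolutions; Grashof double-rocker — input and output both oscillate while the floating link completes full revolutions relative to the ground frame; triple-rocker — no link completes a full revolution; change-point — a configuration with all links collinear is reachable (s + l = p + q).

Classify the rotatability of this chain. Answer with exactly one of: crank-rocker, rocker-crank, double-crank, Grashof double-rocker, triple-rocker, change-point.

lengths: ground=7, input=4, coupler=12, output=9
sorted: s=4 (shortest), l=12 (longest), p+q=16
s + l = 16 vs p + q = 16
s + l = p + q → change-point (collinear configuration reachable)

change-point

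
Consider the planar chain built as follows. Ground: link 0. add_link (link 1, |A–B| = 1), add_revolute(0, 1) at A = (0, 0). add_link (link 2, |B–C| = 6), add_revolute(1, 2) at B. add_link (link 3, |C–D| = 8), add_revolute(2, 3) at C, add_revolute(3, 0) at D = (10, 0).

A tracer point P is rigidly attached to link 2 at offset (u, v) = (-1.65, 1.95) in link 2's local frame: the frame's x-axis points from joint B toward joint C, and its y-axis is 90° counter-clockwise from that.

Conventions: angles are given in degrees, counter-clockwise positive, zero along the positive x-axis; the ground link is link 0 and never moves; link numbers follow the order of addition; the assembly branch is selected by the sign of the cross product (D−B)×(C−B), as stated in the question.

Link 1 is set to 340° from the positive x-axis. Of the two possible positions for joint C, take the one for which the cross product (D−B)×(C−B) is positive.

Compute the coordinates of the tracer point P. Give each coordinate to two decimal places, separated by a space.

A=(0,0), D=(10.00,0)
B = A + 1.00·(cos340°, sin340°) = (0.9397, -0.3420)
|BD| = 9.0668
circle(B,6.00) ∩ circle(D,8.00): a=2.9893, h=5.2023
  candidates: C₊=(3.7306,4.9694) cross=47.168; C₋=(4.1231,-5.4279) cross=-47.168
  branch + wants cross > 0 → take C=(3.7306,4.9694) (cross=47.168)
ex = (C−B)/|BC| = (0.4652,0.8852); ey = (-0.8852,0.4652)
P = B + -1.65·ex + 1.95·ey = (-1.5540,-0.8956)

-1.55 -0.90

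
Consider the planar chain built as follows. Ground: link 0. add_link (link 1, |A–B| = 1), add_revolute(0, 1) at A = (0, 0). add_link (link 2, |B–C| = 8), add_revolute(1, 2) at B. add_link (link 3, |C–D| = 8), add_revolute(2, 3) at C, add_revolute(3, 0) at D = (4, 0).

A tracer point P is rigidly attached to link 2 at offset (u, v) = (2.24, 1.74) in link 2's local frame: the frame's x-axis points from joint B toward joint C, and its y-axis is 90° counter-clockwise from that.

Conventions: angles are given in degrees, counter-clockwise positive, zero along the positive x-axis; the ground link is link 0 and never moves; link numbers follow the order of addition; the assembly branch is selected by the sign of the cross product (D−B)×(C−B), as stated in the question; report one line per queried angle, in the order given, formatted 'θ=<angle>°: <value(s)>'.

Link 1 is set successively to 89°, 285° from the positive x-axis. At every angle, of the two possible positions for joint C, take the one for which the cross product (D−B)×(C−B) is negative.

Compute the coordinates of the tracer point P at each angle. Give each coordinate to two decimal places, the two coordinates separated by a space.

A=(0,0), D=(4.00,0)
θ=89°: B = A + 1.00·(cos89°, sin89°) = (0.0175, 0.9998)
θ=89°: |BD| = 4.1061
θ=89°: circle(B,8.00) ∩ circle(D,8.00): a=2.0531, h=7.7321
θ=89°:   candidates: C₊=(3.8915,7.9993) cross=31.749; C₋=(0.1260,-6.9994) cross=-31.749
θ=89°:   branch - wants cross < 0 → take C=(0.1260,-6.9994) (cross=-31.749)
θ=89°: ex = (C−B)/|BC| = (0.0136,-0.9999); ey = (0.9999,0.0136)
θ=89°: P = B + 2.24·ex + 1.74·ey = (1.7877,-1.2163)
θ=285°: B = A + 1.00·(cos285°, sin285°) = (0.2588, -0.9659)
θ=285°: |BD| = 3.8639
θ=285°: circle(B,8.00) ∩ circle(D,8.00): a=1.9319, h=7.7632
θ=285°:   candidates: C₊=(0.1887,7.0338) cross=29.996; C₋=(4.0701,-7.9997) cross=-29.996
θ=285°:   branch - wants cross < 0 → take C=(4.0701,-7.9997) (cross=-29.996)
θ=285°: ex = (C−B)/|BC| = (0.4764,-0.8792); ey = (0.8792,0.4764)
θ=285°: P = B + 2.24·ex + 1.74·ey = (2.8558,-2.1064)

θ=89°: 1.79 -1.22
θ=285°: 2.86 -2.11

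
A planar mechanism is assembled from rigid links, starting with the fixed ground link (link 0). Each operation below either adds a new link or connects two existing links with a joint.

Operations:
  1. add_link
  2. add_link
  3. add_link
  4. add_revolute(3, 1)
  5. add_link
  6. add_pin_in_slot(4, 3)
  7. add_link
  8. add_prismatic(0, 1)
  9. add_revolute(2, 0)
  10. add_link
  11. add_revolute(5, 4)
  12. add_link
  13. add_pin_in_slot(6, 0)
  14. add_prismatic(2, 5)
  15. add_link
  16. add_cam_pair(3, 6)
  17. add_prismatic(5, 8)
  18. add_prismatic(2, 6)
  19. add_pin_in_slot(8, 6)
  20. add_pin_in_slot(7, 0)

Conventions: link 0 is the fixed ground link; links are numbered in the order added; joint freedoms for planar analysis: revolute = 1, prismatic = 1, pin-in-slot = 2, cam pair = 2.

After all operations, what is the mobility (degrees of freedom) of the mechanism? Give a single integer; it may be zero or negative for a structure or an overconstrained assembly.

L=1 J1=0 J2=0
add link → L=2 J1=0 J2=0
add link → L=3 J1=0 J2=0
add link → L=4 J1=0 J2=0
R@3,1 dof=1 J1 → L=4 J1=1 J2=0
add link → L=5 J1=1 J2=0
PS@4,3 dof=2 J2 → L=5 J1=1 J2=1
add link → L=6 J1=1 J2=1
P@0,1 dof=1 J1 → L=6 J1=2 J2=1
R@2,0 dof=1 J1 → L=6 J1=3 J2=1
add link → L=7 J1=3 J2=1
R@5,4 dof=1 J1 → L=7 J1=4 J2=1
add link → L=8 J1=4 J2=1
PS@6,0 dof=2 J2 → L=8 J1=4 J2=2
P@2,5 dof=1 J1 → L=8 J1=5 J2=2
add link → L=9 J1=5 J2=2
C@3,6 dof=2 J2 → L=9 J1=5 J2=3
P@5,8 dof=1 J1 → L=9 J1=6 J2=3
P@2,6 dof=1 J1 → L=9 J1=7 J2=3
PS@8,6 dof=2 J2 → L=9 J1=7 J2=4
PS@7,0 dof=2 J2 → L=9 J1=7 J2=5
M=3(L−1)−2J1−J2=3·8−2·7−5=5

M = 5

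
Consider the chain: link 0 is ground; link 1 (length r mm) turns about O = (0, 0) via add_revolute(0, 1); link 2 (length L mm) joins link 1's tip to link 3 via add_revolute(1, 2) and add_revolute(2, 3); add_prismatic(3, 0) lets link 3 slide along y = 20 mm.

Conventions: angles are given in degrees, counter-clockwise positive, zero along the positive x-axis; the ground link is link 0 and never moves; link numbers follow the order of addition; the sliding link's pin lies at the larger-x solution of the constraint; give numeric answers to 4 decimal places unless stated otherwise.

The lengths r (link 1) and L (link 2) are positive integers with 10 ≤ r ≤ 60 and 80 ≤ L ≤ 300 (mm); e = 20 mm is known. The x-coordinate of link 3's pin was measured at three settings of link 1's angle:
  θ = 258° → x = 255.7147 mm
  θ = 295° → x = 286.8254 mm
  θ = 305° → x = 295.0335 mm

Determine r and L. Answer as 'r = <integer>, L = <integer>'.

constraint per measurement: (x − r cos θ)² + (r sin θ − e)² = L²
subtracting the θ₁ and θ₂ equations cancels the r² and L² terms:
r = (x₁² − x₂²) / (2[(x₁cos θ₁ + e sin θ₁) − (x₂cos θ₂ + e sin θ₂)]) = 48.0001 → r = 48
L² = (x₁ − r cos θ₁)² + (r sin θ₁ − e)² = 75075.9945 → L = 274.0000 → L = 274
check at θ₃=305°: x = 295.0335 (printed 295.0335) ✓

r = 48, L = 274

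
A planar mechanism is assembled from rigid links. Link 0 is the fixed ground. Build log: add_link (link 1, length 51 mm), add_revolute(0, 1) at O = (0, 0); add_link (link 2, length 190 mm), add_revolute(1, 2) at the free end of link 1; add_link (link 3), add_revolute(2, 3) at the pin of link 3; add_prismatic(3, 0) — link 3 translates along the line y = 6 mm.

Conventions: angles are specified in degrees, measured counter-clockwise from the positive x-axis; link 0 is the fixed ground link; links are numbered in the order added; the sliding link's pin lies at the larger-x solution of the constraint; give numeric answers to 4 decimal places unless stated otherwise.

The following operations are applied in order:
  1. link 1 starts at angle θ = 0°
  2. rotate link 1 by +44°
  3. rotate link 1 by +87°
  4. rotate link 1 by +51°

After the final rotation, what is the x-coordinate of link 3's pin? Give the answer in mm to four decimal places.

geometry: r = 51 mm, L = 190 mm, e = 6 mm; θ starts at 0°
rotate link 1 by +44°: θ ← 0° +44° = 44°
rotate link 1 by +87°: θ ← 44° +87° = 131°
rotate link 1 by +51°: θ ← 131° +51° = 182°
crank pin P = (r cos θ, r sin θ) = (-50.968932, -1.779874)
h = r sin θ − e = -1.779874 − 6 = -7.779874
x = r cos θ + √(L² − h²) = -50.968932 + 189.840653 = 138.871721

138.8717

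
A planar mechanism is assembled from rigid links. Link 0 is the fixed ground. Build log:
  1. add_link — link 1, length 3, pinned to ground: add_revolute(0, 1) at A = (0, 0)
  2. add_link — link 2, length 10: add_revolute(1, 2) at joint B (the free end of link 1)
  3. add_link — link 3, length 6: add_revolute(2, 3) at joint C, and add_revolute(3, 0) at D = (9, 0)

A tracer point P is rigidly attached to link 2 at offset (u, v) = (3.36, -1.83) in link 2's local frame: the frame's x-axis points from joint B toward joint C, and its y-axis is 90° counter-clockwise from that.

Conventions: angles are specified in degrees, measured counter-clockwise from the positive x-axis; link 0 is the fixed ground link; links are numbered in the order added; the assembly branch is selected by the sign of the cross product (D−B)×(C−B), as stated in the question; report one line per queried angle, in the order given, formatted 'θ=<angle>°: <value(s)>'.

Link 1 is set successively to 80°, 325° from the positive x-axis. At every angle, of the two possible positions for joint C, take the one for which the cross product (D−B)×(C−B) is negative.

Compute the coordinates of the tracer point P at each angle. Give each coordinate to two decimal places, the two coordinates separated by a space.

A=(0,0), D=(9.00,0)
θ=80°: B = A + 3.00·(cos80°, sin80°) = (0.5209, 2.9544)
θ=80°: |BD| = 8.9790
θ=80°: circle(B,10.00) ∩ circle(D,6.00): a=8.0534, h=5.9282
θ=80°:   candidates: C₊=(10.0765,5.9026) cross=53.229; C₋=(6.1753,-5.2935) cross=-53.229
θ=80°:   branch - wants cross < 0 → take C=(6.1753,-5.2935) (cross=-53.229)
θ=80°: ex = (C−B)/|BC| = (0.5654,-0.8248); ey = (0.8248,0.5654)
θ=80°: P = B + 3.36·ex + -1.83·ey = (0.9114,-0.8516)
θ=325°: B = A + 3.00·(cos325°, sin325°) = (2.4575, -1.7207)
θ=325°: |BD| = 6.7650
θ=325°: circle(B,10.00) ∩ circle(D,6.00): a=8.1127, h=5.8467
θ=325°:   candidates: C₊=(8.8162,5.9972) cross=39.553; C₋=(11.7905,-5.3116) cross=-39.553
θ=325°:   branch - wants cross < 0 → take C=(11.7905,-5.3116) (cross=-39.553)
θ=325°: ex = (C−B)/|BC| = (0.9333,-0.3591); ey = (0.3591,0.9333)
θ=325°: P = B + 3.36·ex + -1.83·ey = (4.9362,-4.6352)

θ=80°: 0.91 -0.85
θ=325°: 4.94 -4.64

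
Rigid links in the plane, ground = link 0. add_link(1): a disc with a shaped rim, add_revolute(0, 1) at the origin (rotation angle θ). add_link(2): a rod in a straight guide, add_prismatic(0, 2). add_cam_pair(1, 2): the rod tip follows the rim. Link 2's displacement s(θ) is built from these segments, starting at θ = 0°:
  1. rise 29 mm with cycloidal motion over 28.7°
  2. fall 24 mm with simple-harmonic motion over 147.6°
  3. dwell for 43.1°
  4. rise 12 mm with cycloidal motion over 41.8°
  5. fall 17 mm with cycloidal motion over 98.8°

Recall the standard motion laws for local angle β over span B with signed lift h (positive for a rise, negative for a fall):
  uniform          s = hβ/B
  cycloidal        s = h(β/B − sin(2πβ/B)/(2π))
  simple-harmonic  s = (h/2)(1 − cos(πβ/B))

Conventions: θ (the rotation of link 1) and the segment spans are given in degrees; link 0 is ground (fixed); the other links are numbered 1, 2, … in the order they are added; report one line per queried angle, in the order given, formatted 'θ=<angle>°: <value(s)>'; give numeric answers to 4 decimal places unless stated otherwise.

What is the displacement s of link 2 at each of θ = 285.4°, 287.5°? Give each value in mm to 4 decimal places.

segment 1 (0° to 28.7°, cycloidal, h = 29) is passed completely: s = 0.0000 + (29) = 29.0000
segment 2 (28.7° to 176.3°, simple-harmonic, h = -24) is passed completely: s = 29.0000 + (-24) = 5.0000
segment 3 (176.3° to 219.4°, dwell): s unchanged at 5.0000
segment 4 (219.4° to 261.2°, cycloidal, h = 12) is passed completely: s = 5.0000 + (12) = 17.0000
θ = 285.4° falls in segment 5 (261.2° to 360°, cycloidal, h = -17): β = 285.4 − 261.2 = 24.2°, B = 98.8°; Δs = -17·(0.2449 − sin(2π·0.2449)/(2π)) = -1.4597; s = 17.0000 − 1.4597 = 15.5403
θ = 287.5° falls in segment 5 (261.2° to 360°, cycloidal, h = -17): β = 287.5 − 261.2 = 26.3°, B = 98.8°; Δs = -17·(0.2662 − sin(2π·0.2662)/(2π)) = -1.8337; s = 17.0000 − 1.8337 = 15.1663

θ=285.4°: 15.5403
θ=287.5°: 15.1663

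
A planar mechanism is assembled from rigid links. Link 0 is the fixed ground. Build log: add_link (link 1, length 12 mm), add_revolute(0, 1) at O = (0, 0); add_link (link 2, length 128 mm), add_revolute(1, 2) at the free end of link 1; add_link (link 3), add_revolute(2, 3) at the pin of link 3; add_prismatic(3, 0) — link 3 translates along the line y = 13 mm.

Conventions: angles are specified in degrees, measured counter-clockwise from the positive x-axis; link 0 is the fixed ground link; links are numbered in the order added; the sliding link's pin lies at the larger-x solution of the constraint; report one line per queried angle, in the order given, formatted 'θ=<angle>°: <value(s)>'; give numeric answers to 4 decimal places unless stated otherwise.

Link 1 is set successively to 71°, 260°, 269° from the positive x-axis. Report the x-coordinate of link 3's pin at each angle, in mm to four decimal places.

geometry: r = 12 mm, L = 128 mm, e = 13 mm
θ=71°: crank pin P = (r cos θ, r sin θ) = (3.906818, 11.346223)
θ=71°: h = r sin θ − e = 11.346223 − 13 = -1.653777
θ=71°: x = r cos θ + √(L² − h²) = 3.906818 + 127.989316 = 131.896134
θ=260°: crank pin P = (r cos θ, r sin θ) = (-2.083778, -11.817693)
θ=260°: h = r sin θ − e = -11.817693 − 13 = -24.817693
θ=260°: x = r cos θ + √(L² − h²) = -2.083778 + 125.571024 = 123.487246
θ=269°: crank pin P = (r cos θ, r sin θ) = (-0.209429, -11.998172)
θ=269°: h = r sin θ − e = -11.998172 − 13 = -24.998172
θ=269°: x = r cos θ + √(L² − h²) = -0.209429 + 125.535220 = 125.325791

θ=71°: 131.8961
θ=260°: 123.4872
θ=269°: 125.3258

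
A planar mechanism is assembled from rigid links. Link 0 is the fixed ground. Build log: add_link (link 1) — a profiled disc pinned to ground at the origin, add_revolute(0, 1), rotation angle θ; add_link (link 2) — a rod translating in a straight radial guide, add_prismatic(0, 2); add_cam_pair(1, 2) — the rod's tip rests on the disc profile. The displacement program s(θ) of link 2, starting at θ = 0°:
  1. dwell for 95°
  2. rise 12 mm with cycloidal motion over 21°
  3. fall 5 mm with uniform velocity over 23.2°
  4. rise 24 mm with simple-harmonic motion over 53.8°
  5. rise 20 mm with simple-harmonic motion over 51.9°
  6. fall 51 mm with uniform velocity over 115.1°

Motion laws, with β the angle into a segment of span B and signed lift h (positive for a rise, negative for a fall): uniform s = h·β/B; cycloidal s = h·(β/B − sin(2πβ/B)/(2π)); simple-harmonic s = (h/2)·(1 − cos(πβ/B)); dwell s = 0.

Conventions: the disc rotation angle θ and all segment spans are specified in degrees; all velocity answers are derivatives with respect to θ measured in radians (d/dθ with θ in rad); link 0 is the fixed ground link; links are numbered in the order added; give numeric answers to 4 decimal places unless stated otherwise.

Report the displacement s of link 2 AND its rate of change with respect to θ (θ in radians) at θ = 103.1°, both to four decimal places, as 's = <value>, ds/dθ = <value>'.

seg 1 [0°–95°] dwell: s stays 0.0000
seg 2 [95°–116°] cycloidal, h=12: θ=103.1° here. β=8.1, B=21. 12·(0.3857 − sin(2π·0.3857)/(2π)) = 3.3720 → s = 3.3720
velocity in seg [95°–116°] (cycloidal), θ in radians: β = 8.1° = 0.1414 rad, B = 21° = 0.3665 rad; ds/dθ = (h/B)(1 − cos(2πβ/B)) = (12/0.3665)(1 − cos(2π·0.3857)) = 57.396341 mm/rad

s = 3.3720, ds/dθ = 57.3963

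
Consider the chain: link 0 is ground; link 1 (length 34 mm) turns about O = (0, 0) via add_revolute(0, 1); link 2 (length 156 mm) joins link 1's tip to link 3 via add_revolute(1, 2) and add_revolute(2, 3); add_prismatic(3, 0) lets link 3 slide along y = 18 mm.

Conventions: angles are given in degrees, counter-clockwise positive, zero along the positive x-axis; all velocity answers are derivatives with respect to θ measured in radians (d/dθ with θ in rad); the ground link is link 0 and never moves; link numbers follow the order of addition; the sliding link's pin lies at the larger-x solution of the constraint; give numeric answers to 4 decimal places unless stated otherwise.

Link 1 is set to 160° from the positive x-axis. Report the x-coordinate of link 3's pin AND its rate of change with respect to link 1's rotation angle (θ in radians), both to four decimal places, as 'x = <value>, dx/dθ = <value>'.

geometry: r = 34 mm, L = 156 mm, e = 18 mm
crank pin P = (r cos θ, r sin θ) = (-31.949549, 11.628685)
h = r sin θ − e = 11.628685 − 18 = -6.371315
x = r cos θ + √(L² − h²) = -31.949549 + 155.869838 = 123.920289
dx/dθ = −r sin θ − h·r cos θ/√(L² − h²) (θ in radians; h = -6.371315) = -12.934650

x = 123.9203, dx/dθ = -12.9347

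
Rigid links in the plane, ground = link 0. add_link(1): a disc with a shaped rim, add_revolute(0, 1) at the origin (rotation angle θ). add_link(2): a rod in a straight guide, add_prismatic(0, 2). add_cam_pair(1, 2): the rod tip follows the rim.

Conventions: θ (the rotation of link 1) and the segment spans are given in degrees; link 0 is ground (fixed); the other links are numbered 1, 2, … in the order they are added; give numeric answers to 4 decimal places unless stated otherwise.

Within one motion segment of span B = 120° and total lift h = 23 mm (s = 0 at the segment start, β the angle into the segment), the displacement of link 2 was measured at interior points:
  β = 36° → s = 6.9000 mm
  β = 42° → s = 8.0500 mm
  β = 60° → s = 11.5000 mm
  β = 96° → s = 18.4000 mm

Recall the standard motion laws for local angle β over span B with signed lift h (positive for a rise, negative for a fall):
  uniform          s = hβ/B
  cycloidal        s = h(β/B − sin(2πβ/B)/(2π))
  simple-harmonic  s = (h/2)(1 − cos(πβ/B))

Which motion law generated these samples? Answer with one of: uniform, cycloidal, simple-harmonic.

candidates at β/B = r: uniform s = h·r (linear in β); cycloidal s = h·(r − sin(2πr)/(2π)); simple-harmonic s = (h/2)(1 − cos(πr))
β=36°: printed 6.9000 | uniform 6.9000, cycloidal 3.4186, simple-harmonic 4.7405
β=42°: printed 8.0500 | uniform 8.0500, cycloidal 5.0885, simple-harmonic 6.2791
β=60°: printed 11.5000 | uniform 11.5000, cycloidal 11.5000, simple-harmonic 11.5000
β=96°: printed 18.4000 | uniform 18.4000, cycloidal 21.8814, simple-harmonic 20.8037
only one law matches every sample → uniform

uniform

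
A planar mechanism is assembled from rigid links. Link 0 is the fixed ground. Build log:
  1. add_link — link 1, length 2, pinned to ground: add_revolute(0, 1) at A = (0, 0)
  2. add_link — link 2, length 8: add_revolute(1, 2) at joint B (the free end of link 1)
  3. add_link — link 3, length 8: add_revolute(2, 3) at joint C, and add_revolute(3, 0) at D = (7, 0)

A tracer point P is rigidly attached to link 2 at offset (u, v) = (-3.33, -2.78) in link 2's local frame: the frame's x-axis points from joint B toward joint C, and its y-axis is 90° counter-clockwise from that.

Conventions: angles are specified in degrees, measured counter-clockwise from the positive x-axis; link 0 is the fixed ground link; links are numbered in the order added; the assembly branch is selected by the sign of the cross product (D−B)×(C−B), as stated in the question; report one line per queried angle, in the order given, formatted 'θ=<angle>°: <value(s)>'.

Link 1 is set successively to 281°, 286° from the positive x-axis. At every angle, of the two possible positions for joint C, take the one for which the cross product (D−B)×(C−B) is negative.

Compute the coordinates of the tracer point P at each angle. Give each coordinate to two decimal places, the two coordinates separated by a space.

A=(0,0), D=(7.00,0)
θ=281°: B = A + 2.00·(cos281°, sin281°) = (0.3816, -1.9633)
θ=281°: |BD| = 6.9034
θ=281°: circle(B,8.00) ∩ circle(D,8.00): a=3.4517, h=7.2170
θ=281°:   candidates: C₊=(1.6384,5.9374) cross=49.822; C₋=(5.7433,-7.9007) cross=-49.822
θ=281°:   branch - wants cross < 0 → take C=(5.7433,-7.9007) (cross=-49.822)
θ=281°: ex = (C−B)/|BC| = (0.6702,-0.7422); ey = (0.7422,0.6702)
θ=281°: P = B + -3.33·ex + -2.78·ey = (-3.9134,-1.3550)
θ=286°: B = A + 2.00·(cos286°, sin286°) = (0.5513, -1.9225)
θ=286°: |BD| = 6.7292
θ=286°: circle(B,8.00) ∩ circle(D,8.00): a=3.3646, h=7.2581
θ=286°:   candidates: C₊=(1.7020,5.9943) cross=48.841; C₋=(5.8493,-7.9168) cross=-48.841
θ=286°:   branch - wants cross < 0 → take C=(5.8493,-7.9168) (cross=-48.841)
θ=286°: ex = (C−B)/|BC| = (0.6622,-0.7493); ey = (0.7493,0.6622)
θ=286°: P = B + -3.33·ex + -2.78·ey = (-3.7370,-1.2685)

θ=281°: -3.91 -1.35
θ=286°: -3.74 -1.27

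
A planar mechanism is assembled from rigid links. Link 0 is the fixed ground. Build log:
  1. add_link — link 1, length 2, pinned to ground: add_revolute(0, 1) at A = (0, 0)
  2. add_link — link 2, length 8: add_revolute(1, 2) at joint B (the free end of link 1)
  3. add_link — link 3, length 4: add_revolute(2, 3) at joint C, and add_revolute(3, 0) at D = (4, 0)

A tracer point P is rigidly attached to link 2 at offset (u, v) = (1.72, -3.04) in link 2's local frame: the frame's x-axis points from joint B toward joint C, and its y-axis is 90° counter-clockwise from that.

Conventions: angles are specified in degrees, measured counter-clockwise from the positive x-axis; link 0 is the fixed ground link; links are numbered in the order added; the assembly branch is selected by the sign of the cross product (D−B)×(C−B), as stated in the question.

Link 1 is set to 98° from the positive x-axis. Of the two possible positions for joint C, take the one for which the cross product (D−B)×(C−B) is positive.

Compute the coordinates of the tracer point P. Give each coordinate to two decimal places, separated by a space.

A=(0,0), D=(4.00,0)
B = A + 2.00·(cos98°, sin98°) = (-0.2783, 1.9805)
|BD| = 4.7145
circle(B,8.00) ∩ circle(D,4.00): a=7.4479, h=2.9204
  candidates: C₊=(7.7073,1.5019) cross=13.768; C₋=(5.2537,-3.7985) cross=-13.768
  branch + wants cross > 0 → take C=(7.7073,1.5019) (cross=13.768)
ex = (C−B)/|BC| = (0.9982,-0.0598); ey = (0.0598,0.9982)
P = B + 1.72·ex + -3.04·ey = (1.2567,-1.1569)

1.26 -1.16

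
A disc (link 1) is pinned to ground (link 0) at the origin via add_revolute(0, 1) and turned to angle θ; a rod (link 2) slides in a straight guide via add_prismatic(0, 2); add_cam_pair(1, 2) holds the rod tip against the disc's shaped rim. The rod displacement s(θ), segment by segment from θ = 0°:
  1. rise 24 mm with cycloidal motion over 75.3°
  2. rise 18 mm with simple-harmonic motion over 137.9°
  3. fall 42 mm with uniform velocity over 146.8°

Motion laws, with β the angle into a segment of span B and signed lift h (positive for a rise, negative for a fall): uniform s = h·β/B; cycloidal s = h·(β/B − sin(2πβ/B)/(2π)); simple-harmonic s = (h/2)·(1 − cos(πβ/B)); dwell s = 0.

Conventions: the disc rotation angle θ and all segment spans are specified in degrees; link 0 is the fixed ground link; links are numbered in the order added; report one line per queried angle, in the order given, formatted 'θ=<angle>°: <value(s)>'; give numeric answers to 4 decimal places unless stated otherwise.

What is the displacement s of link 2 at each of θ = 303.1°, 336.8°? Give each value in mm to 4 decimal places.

segment 1 (0° to 75.3°, cycloidal, h = 24) is passed completely: s = 0.0000 + (24) = 24.0000
segment 2 (75.3° to 213.2°, simple-harmonic, h = 18) is passed completely: s = 24.0000 + (18) = 42.0000
θ = 303.1° falls in segment 3 (213.2° to 360°, uniform, h = -42): β = 303.1 − 213.2 = 89.9°, B = 146.8°; Δs = -42·89.9/146.8 = -25.7207; s = 42.0000 − 25.7207 = 16.2793
θ = 336.8° falls in segment 3 (213.2° to 360°, uniform, h = -42): β = 336.8 − 213.2 = 123.6°, B = 146.8°; Δs = -42·123.6/146.8 = -35.3624; s = 42.0000 − 35.3624 = 6.6376

θ=303.1°: 16.2793
θ=336.8°: 6.6376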